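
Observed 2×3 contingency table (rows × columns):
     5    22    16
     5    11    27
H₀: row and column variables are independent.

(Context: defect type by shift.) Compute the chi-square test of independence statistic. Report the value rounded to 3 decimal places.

test statistic = 6.481

Row totals [43, 43], col totals [10, 33, 43], n=86
χ² = (5−5.00)²/5.00 + (22−16.50)²/16.50 + (16−21.50)²/21.50 + (5−5.00)²/5.00 + (11−16.50)²/16.50 + (27−21.50)²/21.50 = 6.4806
df = 2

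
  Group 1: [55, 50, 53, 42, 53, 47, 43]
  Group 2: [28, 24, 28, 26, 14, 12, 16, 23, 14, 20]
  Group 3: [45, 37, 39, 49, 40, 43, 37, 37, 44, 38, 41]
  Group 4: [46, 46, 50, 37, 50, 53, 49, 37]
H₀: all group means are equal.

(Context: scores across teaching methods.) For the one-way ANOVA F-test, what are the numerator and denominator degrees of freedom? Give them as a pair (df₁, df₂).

k = 4 groups, N = 36 total
df = (k−1, N−k) = (4−1, 36−4) = (3, 32)

degrees of freedom = [3, 32]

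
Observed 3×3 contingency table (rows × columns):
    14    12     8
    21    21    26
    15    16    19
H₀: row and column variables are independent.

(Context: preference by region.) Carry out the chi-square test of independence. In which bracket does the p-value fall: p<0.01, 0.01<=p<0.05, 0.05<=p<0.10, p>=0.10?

p-value bracket: p>=0.10

Row totals [34, 68, 50], col totals [50, 49, 53], n=152
χ² = (14−11.18)²/11.18 + (12−10.96)²/10.96 + (8−11.86)²/11.86 + (21−22.37)²/22.37 + (21−21.92)²/21.92 + (26−23.71)²/23.71 + (15−16.45)²/16.45 + (16−16.12)²/16.12 + (19−17.43)²/17.43 = 2.6736
df = 4
p-value (upper-tail) = 0.61385
→ bracket: p>=0.10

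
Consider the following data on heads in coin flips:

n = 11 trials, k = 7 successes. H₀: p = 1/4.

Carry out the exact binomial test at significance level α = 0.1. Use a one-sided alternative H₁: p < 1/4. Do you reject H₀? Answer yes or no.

reject H₀: no

Exact binomial: n=11, k=7, p₀=1/4=0.2500
P(X≤7) from Σ C(n,i)·p₀^i·(1−p₀)^(n−i)
p-value (one-sided, H₁ less) = 0.99881
At α=0.1: p ≥ α → fail to reject H₀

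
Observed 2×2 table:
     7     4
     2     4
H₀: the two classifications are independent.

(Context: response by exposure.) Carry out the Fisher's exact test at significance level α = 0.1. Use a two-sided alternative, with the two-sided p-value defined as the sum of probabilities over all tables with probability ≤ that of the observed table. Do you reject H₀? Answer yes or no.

reject H₀: no

Margins: r₁=11, r₂=6, c₁=9, c₂=8, n=17
p_obs = C(11,7)·C(6,2)/C(17,9); sum pmf over tables with pmf ≤ p_obs
p-value (two-sided) = 0.33484
At α=0.1: p ≥ α → fail to reject H₀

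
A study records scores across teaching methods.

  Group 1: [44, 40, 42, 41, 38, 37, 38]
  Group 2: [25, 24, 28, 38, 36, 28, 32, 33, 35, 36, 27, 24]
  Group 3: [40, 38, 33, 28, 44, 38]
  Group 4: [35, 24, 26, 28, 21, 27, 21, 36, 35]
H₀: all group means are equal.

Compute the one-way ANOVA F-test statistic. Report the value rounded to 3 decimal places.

test statistic = 9.480

Group means [40.00, 30.50, 36.83, 28.11], grand mean 32.941
SSB = Σnᵢ(x̄ᵢ−x̄)² = 721.160; SSW = ΣΣ(x−x̄ᵢ)² = 760.722
MSB = 721.160/3 = 240.3867; MSW = 760.722/30 = 25.3574
F = MSB/MSW = 9.4799
df = (3, 30)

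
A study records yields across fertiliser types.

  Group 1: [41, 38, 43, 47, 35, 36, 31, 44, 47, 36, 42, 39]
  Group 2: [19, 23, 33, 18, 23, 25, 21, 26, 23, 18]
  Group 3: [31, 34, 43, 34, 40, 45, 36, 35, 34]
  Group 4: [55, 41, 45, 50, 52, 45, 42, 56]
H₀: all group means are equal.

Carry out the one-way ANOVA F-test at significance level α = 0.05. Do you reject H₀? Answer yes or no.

Group means [39.92, 22.90, 36.89, 48.25], grand mean 36.564
SSB = Σnᵢ(x̄ᵢ−x̄)² = 3095.384; SSW = ΣΣ(x−x̄ᵢ)² = 866.206
MSB = 3095.384/3 = 1031.7947; MSW = 866.206/35 = 24.7487
F = MSB/MSW = 41.6908
df = (3, 35)
p-value (upper-tail) = 0.00000
At α=0.05: p < α → reject H₀

reject H₀: yes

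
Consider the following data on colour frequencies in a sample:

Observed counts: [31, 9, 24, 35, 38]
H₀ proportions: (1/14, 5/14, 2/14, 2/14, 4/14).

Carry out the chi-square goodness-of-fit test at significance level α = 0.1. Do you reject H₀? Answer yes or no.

reject H₀: yes

n = 137; E_i = n·p_i = [9.79, 48.93, 19.57, 19.57, 39.14]
χ² = (31−9.79)²/9.79 + (9−48.93)²/48.93 + (24−19.57)²/19.57 + (35−19.57)²/19.57 + (38−39.14)²/39.14 = 91.7723
df = 4
p-value (upper-tail) = 0.00000
At α=0.1: p < α → reject H₀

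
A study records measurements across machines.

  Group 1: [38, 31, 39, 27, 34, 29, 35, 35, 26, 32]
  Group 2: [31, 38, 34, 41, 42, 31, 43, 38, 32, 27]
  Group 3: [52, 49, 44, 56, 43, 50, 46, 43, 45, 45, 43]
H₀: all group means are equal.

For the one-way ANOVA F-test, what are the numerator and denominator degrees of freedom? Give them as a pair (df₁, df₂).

k = 3 groups, N = 31 total
df = (k−1, N−k) = (3−1, 31−3) = (2, 28)

degrees of freedom = [2, 28]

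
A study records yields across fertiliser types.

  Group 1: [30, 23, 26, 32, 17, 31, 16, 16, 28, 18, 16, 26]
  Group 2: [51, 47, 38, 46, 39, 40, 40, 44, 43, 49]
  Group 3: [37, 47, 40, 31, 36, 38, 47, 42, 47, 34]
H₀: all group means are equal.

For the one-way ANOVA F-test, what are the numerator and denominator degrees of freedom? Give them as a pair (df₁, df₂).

degrees of freedom = [2, 29]

k = 3 groups, N = 32 total
df = (k−1, N−k) = (3−1, 32−3) = (2, 29)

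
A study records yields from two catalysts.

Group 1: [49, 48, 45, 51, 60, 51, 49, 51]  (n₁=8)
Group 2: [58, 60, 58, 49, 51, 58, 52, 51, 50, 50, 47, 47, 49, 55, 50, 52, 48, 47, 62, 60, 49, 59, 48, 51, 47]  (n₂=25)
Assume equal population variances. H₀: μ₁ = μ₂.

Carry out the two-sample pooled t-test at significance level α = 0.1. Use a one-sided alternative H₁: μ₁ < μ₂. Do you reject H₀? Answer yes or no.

x̄₁=50.500, s₁=4.342, n₁=8
x̄₂=52.320, s₂=4.854, n₂=25
s_p² = [7·4.342² + 24·4.854²]/31 = 22.4981
SE = √(s_p²·(1/8+1/25)) = 1.9267
t = (50.500−52.320)/1.9267 = -0.9446
df = 31
p-value (one-sided, H₁ less) = 0.17608
At α=0.1: p ≥ α → fail to reject H₀

reject H₀: no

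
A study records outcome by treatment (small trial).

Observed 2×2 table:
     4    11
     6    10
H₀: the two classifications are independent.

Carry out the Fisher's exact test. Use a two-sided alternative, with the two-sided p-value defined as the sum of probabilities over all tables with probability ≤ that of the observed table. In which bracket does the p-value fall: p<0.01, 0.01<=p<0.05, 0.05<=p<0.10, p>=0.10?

p-value bracket: p>=0.10

Margins: r₁=15, r₂=16, c₁=10, c₂=21, n=31
p_obs = C(15,4)·C(16,6)/C(31,10); sum pmf over tables with pmf ≤ p_obs
p-value (two-sided) = 0.70425
→ bracket: p>=0.10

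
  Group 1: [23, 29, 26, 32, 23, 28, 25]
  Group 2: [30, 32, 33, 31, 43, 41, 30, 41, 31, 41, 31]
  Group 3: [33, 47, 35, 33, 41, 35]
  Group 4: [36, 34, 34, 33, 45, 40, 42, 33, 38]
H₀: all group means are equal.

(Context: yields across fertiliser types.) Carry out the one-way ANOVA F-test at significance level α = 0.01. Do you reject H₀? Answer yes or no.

reject H₀: yes

Group means [26.57, 34.91, 37.33, 37.22], grand mean 34.212
SSB = Σnᵢ(x̄ᵢ−x̄)² = 554.003; SSW = ΣΣ(x−x̄ᵢ)² = 653.512
MSB = 554.003/3 = 184.6676; MSW = 653.512/29 = 22.5349
F = MSB/MSW = 8.1947
df = (3, 29)
p-value (upper-tail) = 0.00042
At α=0.01: p < α → reject H₀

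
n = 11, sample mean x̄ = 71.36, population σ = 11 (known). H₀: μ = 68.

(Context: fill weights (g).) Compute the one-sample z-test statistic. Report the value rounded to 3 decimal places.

test statistic = 1.013

SE = σ/√n = 11/√11 = 3.3166
z = (x̄−μ₀)/SE = (71.36−68)/3.3166 = 1.0131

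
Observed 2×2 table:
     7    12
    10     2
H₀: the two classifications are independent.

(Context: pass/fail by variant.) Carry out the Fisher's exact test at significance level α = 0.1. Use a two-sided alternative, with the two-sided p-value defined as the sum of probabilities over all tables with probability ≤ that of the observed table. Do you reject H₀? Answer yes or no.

Margins: r₁=19, r₂=12, c₁=17, c₂=14, n=31
p_obs = C(19,7)·C(12,10)/C(31,17); sum pmf over tables with pmf ≤ p_obs
p-value (two-sided) = 0.02447
At α=0.1: p < α → reject H₀

reject H₀: yes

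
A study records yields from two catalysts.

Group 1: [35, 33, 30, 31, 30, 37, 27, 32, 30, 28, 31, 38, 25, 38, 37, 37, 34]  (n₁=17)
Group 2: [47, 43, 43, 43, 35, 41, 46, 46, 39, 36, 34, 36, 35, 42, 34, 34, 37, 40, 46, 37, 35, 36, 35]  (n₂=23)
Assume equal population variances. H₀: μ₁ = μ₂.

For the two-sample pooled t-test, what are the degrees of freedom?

degrees of freedom = 38

df = n₁ + n₂ − 2 = 17 + 23 − 2 = 38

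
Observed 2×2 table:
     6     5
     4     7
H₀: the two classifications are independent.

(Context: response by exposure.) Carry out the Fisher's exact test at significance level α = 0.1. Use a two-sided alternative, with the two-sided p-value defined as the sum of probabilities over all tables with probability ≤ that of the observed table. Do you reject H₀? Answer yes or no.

Margins: r₁=11, r₂=11, c₁=10, c₂=12, n=22
p_obs = C(11,6)·C(11,4)/C(22,10); sum pmf over tables with pmf ≤ p_obs
p-value (two-sided) = 0.66992
At α=0.1: p ≥ α → fail to reject H₀

reject H₀: no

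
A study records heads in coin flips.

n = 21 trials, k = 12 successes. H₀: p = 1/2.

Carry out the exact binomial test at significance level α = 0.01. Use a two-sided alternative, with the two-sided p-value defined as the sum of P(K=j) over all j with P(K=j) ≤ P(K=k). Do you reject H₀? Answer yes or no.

Exact binomial: n=21, k=12, p₀=1/2=0.5000
P(X=j) = C(n,j)·p₀^j·(1−p₀)^(n−j); p = Σ P(X=j) over j with P(X=j) ≤ P(X=12)
p-value (two-sided) = 0.66362
At α=0.01: p ≥ α → fail to reject H₀

reject H₀: no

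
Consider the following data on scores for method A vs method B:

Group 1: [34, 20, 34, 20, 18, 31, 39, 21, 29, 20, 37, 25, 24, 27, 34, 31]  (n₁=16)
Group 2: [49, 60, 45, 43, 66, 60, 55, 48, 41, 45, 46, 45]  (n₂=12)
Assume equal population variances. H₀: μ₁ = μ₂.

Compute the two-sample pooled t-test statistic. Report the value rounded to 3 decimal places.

test statistic = -8.026

x̄₁=27.750, s₁=6.807, n₁=16
x̄₂=50.250, s₂=8.013, n₂=12
s_p² = [15·6.807² + 11·8.013²]/26 = 53.8942
SE = √(s_p²·(1/16+1/12)) = 2.8035
t = (27.750−50.250)/2.8035 = -8.0257
df = 26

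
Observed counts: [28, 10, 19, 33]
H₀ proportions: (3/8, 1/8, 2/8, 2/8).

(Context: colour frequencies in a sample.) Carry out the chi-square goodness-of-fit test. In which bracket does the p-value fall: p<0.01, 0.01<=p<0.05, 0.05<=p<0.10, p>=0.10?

p-value bracket: 0.05<=p<0.10

n = 90; E_i = n·p_i = [33.75, 11.25, 22.50, 22.50]
χ² = (28−33.75)²/33.75 + (10−11.25)²/11.25 + (19−22.50)²/22.50 + (33−22.50)²/22.50 = 6.5630
df = 3
p-value (upper-tail) = 0.08721
→ bracket: 0.05<=p<0.10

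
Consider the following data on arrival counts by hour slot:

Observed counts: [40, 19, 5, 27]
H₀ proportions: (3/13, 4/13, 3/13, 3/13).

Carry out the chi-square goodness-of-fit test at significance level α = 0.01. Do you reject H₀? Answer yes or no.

reject H₀: yes

n = 91; E_i = n·p_i = [21.00, 28.00, 21.00, 21.00]
χ² = (40−21.00)²/21.00 + (19−28.00)²/28.00 + (5−21.00)²/21.00 + (27−21.00)²/21.00 = 33.9881
df = 3
p-value (upper-tail) = 0.00000
At α=0.01: p < α → reject H₀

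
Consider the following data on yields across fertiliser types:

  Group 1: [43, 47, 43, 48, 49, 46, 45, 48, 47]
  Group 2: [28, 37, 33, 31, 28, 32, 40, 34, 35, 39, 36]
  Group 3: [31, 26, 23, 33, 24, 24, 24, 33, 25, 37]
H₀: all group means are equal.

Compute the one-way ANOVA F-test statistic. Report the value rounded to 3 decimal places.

Group means [46.22, 33.91, 28.00], grand mean 35.633
SSB = Σnᵢ(x̄ᵢ−x̄)² = 1624.502; SSW = ΣΣ(x−x̄ᵢ)² = 424.465
MSB = 1624.502/2 = 812.2510; MSW = 424.465/27 = 15.7209
F = MSB/MSW = 51.6669
df = (2, 27)

test statistic = 51.667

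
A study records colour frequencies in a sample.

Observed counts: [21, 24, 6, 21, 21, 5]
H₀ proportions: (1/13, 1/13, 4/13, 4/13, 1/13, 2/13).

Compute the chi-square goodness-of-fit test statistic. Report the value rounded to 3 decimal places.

test statistic = 112.885

n = 98; E_i = n·p_i = [7.54, 7.54, 30.15, 30.15, 7.54, 15.08]
χ² = (21−7.54)²/7.54 + (24−7.54)²/7.54 + (6−30.15)²/30.15 + (21−30.15)²/30.15 + (21−7.54)²/7.54 + (5−15.08)²/15.08 = 112.8852
df = 5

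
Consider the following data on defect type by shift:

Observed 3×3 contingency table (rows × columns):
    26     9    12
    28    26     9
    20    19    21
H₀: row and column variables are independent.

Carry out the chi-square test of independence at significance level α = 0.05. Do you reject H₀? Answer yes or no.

Row totals [47, 63, 60], col totals [74, 54, 42], n=170
χ² = (26−20.46)²/20.46 + (9−14.93)²/14.93 + (12−11.61)²/11.61 + (28−27.42)²/27.42 + (26−20.01)²/20.01 + (9−15.56)²/15.56 + (20−26.12)²/26.12 + (19−19.06)²/19.06 + (21−14.82)²/14.82 = 12.4482
df = 4
p-value (upper-tail) = 0.01431
At α=0.05: p < α → reject H₀

reject H₀: yes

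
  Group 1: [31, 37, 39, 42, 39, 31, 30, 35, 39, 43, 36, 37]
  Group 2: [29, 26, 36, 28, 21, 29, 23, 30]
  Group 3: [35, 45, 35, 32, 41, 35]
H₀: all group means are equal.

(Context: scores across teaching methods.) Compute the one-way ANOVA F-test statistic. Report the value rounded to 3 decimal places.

test statistic = 11.288

Group means [36.58, 27.75, 37.17], grand mean 34.000
SSB = Σnᵢ(x̄ᵢ−x̄)² = 452.750; SSW = ΣΣ(x−x̄ᵢ)² = 461.250
MSB = 452.750/2 = 226.3750; MSW = 461.250/23 = 20.0543
F = MSB/MSW = 11.2881
df = (2, 23)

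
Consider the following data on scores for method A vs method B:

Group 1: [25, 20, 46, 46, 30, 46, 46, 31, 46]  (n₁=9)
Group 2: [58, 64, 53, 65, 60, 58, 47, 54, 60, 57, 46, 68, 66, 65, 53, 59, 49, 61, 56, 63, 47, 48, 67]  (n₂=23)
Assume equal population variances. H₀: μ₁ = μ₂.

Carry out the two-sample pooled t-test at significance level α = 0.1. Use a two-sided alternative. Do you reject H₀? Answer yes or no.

x̄₁=37.333, s₁=10.735, n₁=9
x̄₂=57.565, s₂=6.927, n₂=23
s_p² = [8·10.735² + 22·6.927²]/30 = 65.9217
SE = √(s_p²·(1/9+1/23)) = 3.1923
t = (37.333−57.565)/3.1923 = -6.3377
df = 30
p-value (two-sided) = 0.00000
At α=0.1: p < α → reject H₀

reject H₀: yes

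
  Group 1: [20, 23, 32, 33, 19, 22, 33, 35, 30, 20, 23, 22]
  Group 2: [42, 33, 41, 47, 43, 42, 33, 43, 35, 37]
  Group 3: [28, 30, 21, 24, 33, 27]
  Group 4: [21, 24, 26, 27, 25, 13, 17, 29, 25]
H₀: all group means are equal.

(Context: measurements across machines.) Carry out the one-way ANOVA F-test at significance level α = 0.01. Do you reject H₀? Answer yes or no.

Group means [26.00, 39.60, 27.17, 23.00], grand mean 29.135
SSB = Σnᵢ(x̄ᵢ−x̄)² = 1575.091; SSW = ΣΣ(x−x̄ᵢ)² = 909.233
MSB = 1575.091/3 = 525.0303; MSW = 909.233/33 = 27.5525
F = MSB/MSW = 19.0556
df = (3, 33)
p-value (upper-tail) = 0.00000
At α=0.01: p < α → reject H₀

reject H₀: yes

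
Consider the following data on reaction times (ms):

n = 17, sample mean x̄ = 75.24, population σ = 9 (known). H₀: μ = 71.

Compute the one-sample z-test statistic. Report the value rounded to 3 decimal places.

SE = σ/√n = 9/√17 = 2.1828
z = (x̄−μ₀)/SE = (75.24−71)/2.1828 = 1.9424

test statistic = 1.942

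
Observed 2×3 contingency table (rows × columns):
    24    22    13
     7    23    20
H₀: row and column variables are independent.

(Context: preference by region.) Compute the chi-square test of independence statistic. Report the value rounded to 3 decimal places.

Row totals [59, 50], col totals [31, 45, 33], n=109
χ² = (24−16.78)²/16.78 + (22−24.36)²/24.36 + (13−17.86)²/17.86 + (7−14.22)²/14.22 + (23−20.64)²/20.64 + (20−15.14)²/15.14 = 10.1558
df = 2

test statistic = 10.156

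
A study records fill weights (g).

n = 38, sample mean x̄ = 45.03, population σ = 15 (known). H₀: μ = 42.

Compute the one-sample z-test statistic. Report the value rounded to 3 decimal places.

test statistic = 1.245

SE = σ/√n = 15/√38 = 2.4333
z = (x̄−μ₀)/SE = (45.03−42)/2.4333 = 1.2452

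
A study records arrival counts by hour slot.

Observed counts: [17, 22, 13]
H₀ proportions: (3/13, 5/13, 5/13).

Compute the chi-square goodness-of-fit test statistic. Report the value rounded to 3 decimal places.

n = 52; E_i = n·p_i = [12.00, 20.00, 20.00]
χ² = (17−12.00)²/12.00 + (22−20.00)²/20.00 + (13−20.00)²/20.00 = 4.7333
df = 2

test statistic = 4.733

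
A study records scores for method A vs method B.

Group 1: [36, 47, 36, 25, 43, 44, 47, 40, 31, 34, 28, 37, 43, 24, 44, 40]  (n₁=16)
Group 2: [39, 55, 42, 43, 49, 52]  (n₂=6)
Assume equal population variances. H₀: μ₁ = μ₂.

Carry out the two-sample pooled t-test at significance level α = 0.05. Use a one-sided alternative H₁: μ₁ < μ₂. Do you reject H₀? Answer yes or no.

reject H₀: yes

x̄₁=37.438, s₁=7.420, n₁=16
x̄₂=46.667, s₂=6.282, n₂=6
s_p² = [15·7.420² + 5·6.282²]/20 = 51.1635
SE = √(s_p²·(1/16+1/6)) = 3.4242
t = (37.438−46.667)/3.4242 = -2.6953
df = 20
p-value (one-sided, H₁ less) = 0.00696
At α=0.05: p < α → reject H₀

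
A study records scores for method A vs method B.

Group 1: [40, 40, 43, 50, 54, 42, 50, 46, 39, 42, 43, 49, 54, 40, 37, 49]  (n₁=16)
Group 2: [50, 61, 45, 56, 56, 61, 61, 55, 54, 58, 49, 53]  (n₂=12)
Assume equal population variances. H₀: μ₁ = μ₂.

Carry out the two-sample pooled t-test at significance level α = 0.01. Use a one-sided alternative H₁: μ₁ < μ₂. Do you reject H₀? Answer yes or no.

x̄₁=44.875, s₁=5.451, n₁=16
x̄₂=54.917, s₂=5.089, n₂=12
s_p² = [15·5.451² + 11·5.089²]/26 = 28.1026
SE = √(s_p²·(1/16+1/12)) = 2.0244
t = (44.875−54.917)/2.0244 = -4.9603
df = 26
p-value (one-sided, H₁ less) = 0.00002
At α=0.01: p < α → reject H₀

reject H₀: yes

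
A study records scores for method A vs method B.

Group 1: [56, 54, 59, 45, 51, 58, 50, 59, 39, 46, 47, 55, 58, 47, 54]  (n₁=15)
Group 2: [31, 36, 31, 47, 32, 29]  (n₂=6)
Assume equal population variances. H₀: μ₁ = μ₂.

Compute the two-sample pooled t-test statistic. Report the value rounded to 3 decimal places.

test statistic = 5.852

x̄₁=51.867, s₁=6.046, n₁=15
x̄₂=34.333, s₂=6.623, n₂=6
s_p² = [14·6.046² + 5·6.623²]/19 = 38.4772
SE = √(s_p²·(1/15+1/6)) = 2.9963
t = (51.867−34.333)/2.9963 = 5.8516
df = 19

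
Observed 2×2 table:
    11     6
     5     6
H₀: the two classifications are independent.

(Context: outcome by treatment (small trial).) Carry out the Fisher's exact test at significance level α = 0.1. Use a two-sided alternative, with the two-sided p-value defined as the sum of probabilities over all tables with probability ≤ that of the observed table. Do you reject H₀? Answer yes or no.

Margins: r₁=17, r₂=11, c₁=16, c₂=12, n=28
p_obs = C(17,11)·C(11,5)/C(28,16); sum pmf over tables with pmf ≤ p_obs
p-value (two-sided) = 0.44095
At α=0.1: p ≥ α → fail to reject H₀

reject H₀: no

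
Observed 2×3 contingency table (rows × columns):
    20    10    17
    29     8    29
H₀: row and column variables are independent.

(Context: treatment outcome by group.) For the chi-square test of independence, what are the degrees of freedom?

degrees of freedom = 2

df = (r−1)(c−1) = (2−1)·(3−1) = 2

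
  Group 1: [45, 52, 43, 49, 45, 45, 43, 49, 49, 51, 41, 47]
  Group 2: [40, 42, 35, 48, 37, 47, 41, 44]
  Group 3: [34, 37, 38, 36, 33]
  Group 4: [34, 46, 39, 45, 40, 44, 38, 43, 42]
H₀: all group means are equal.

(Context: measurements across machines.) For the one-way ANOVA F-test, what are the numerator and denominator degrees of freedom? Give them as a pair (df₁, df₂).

degrees of freedom = [3, 30]

k = 4 groups, N = 34 total
df = (k−1, N−k) = (4−1, 34−4) = (3, 30)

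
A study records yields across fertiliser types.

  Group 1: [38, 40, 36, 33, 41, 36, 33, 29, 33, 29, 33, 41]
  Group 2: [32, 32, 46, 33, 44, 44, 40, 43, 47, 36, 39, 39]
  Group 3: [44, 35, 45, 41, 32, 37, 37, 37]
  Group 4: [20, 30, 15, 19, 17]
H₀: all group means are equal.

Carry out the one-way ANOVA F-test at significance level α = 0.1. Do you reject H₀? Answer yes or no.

Group means [35.17, 39.58, 38.50, 20.20], grand mean 35.297
SSB = Σnᵢ(x̄ᵢ−x̄)² = 1442.346; SSW = ΣΣ(x−x̄ᵢ)² = 789.383
MSB = 1442.346/3 = 480.7821; MSW = 789.383/33 = 23.9207
F = MSB/MSW = 20.0990
df = (3, 33)
p-value (upper-tail) = 0.00000
At α=0.1: p < α → reject H₀

reject H₀: yes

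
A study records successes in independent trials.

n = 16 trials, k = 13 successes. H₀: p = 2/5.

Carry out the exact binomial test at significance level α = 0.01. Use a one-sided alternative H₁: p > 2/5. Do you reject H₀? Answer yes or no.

reject H₀: yes

Exact binomial: n=16, k=13, p₀=2/5=0.4000
P(X≥13) from Σ C(n,i)·p₀^i·(1−p₀)^(n−i)
p-value (one-sided, H₁ greater) = 0.00094
At α=0.01: p < α → reject H₀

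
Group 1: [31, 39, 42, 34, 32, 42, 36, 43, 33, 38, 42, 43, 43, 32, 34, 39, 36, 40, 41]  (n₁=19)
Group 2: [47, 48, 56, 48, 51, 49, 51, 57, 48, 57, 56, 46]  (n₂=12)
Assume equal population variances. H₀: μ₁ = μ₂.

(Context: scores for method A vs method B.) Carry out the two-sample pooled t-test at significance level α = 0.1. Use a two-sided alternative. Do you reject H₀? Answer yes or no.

reject H₀: yes

x̄₁=37.895, s₁=4.241, n₁=19
x̄₂=51.167, s₂=4.196, n₂=12
s_p² = [18·4.241² + 11·4.196²]/29 = 17.8433
SE = √(s_p²·(1/19+1/12)) = 1.5576
t = (37.895−51.167)/1.5576 = -8.5208
df = 29
p-value (two-sided) = 0.00000
At α=0.1: p < α → reject H₀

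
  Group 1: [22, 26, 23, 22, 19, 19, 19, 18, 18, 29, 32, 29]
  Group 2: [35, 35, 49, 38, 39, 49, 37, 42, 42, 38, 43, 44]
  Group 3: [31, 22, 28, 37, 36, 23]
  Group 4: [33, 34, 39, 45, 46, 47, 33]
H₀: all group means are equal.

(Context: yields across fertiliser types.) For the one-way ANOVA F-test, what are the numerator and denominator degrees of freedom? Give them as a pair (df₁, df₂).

degrees of freedom = [3, 33]

k = 4 groups, N = 37 total
df = (k−1, N−k) = (4−1, 37−4) = (3, 33)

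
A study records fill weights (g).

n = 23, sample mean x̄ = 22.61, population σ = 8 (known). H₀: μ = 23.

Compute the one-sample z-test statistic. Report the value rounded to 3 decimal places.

test statistic = -0.234

SE = σ/√n = 8/√23 = 1.6681
z = (x̄−μ₀)/SE = (22.61−23)/1.6681 = -0.2338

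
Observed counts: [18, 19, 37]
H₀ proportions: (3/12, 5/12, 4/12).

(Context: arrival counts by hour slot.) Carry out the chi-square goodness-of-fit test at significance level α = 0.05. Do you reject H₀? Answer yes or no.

reject H₀: yes

n = 74; E_i = n·p_i = [18.50, 30.83, 24.67]
χ² = (18−18.50)²/18.50 + (19−30.83)²/30.83 + (37−24.67)²/24.67 = 10.7216
df = 2
p-value (upper-tail) = 0.00470
At α=0.05: p < α → reject H₀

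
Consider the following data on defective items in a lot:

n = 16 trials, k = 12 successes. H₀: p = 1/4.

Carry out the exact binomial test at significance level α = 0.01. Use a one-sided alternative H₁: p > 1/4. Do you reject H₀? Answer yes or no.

Exact binomial: n=16, k=12, p₀=1/4=0.2500
P(X≥12) from Σ C(n,i)·p₀^i·(1−p₀)^(n−i)
p-value (one-sided, H₁ greater) = 0.00004
At α=0.01: p < α → reject H₀

reject H₀: yes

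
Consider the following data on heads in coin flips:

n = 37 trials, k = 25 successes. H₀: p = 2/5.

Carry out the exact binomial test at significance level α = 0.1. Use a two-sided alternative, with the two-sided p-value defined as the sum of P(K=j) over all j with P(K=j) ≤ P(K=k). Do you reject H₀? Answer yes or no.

Exact binomial: n=37, k=25, p₀=2/5=0.4000
P(X=j) = C(n,j)·p₀^j·(1−p₀)^(n−j); p = Σ P(X=j) over j with P(X=j) ≤ P(X=25)
p-value (two-sided) = 0.00110
At α=0.1: p < α → reject H₀

reject H₀: yes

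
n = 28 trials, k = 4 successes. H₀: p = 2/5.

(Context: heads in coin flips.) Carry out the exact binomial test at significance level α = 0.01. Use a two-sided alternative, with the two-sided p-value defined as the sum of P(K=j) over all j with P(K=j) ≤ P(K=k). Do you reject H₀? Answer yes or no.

Exact binomial: n=28, k=4, p₀=2/5=0.4000
P(X=j) = C(n,j)·p₀^j·(1−p₀)^(n−j); p = Σ P(X=j) over j with P(X=j) ≤ P(X=4)
p-value (two-sided) = 0.00587
At α=0.01: p < α → reject H₀

reject H₀: yes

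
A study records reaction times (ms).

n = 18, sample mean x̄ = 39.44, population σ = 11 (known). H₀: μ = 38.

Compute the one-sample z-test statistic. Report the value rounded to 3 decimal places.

SE = σ/√n = 11/√18 = 2.5927
z = (x̄−μ₀)/SE = (39.44−38)/2.5927 = 0.5554

test statistic = 0.555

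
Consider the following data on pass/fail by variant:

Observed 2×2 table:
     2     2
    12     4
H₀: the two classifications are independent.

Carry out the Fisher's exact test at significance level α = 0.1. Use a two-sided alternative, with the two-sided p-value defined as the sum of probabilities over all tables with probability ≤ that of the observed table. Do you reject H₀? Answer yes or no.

reject H₀: no

Margins: r₁=4, r₂=16, c₁=14, c₂=6, n=20
p_obs = C(4,2)·C(16,12)/C(20,14); sum pmf over tables with pmf ≤ p_obs
p-value (two-sided) = 0.54923
At α=0.1: p ≥ α → fail to reject H₀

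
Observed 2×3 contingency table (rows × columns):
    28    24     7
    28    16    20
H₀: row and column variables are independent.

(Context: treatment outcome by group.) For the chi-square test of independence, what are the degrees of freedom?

df = (r−1)(c−1) = (2−1)·(3−1) = 2

degrees of freedom = 2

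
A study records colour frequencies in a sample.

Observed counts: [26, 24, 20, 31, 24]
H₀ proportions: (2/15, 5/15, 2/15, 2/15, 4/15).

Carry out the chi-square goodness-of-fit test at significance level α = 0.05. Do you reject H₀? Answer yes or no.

reject H₀: yes

n = 125; E_i = n·p_i = [16.67, 41.67, 16.67, 16.67, 33.33]
χ² = (26−16.67)²/16.67 + (24−41.67)²/41.67 + (20−16.67)²/16.67 + (31−16.67)²/16.67 + (24−33.33)²/33.33 = 28.3240
df = 4
p-value (upper-tail) = 0.00001
At α=0.05: p < α → reject H₀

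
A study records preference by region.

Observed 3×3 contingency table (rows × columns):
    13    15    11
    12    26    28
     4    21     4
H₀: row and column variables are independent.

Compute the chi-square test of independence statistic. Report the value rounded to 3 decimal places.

Row totals [39, 66, 29], col totals [29, 62, 43], n=134
χ² = (13−8.44)²/8.44 + (15−18.04)²/18.04 + (11−12.51)²/12.51 + (12−14.28)²/14.28 + (26−30.54)²/30.54 + (28−21.18)²/21.18 + (4−6.28)²/6.28 + (21−13.42)²/13.42 + (4−9.31)²/9.31 = 14.5316
df = 4

test statistic = 14.532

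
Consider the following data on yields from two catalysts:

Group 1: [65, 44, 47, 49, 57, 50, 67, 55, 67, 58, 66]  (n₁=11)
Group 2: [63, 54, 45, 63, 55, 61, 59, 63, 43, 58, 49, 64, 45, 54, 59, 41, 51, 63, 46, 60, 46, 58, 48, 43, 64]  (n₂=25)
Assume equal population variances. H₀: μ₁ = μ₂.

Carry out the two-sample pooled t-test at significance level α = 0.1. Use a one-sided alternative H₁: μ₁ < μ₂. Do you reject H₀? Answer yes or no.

x̄₁=56.818, s₁=8.554, n₁=11
x̄₂=54.200, s₂=7.805, n₂=25
s_p² = [10·8.554² + 24·7.805²]/34 = 64.5187
SE = √(s_p²·(1/11+1/25)) = 2.9062
t = (56.818−54.200)/2.9062 = 0.9009
df = 34
p-value (one-sided, H₁ less) = 0.81301
At α=0.1: p ≥ α → fail to reject H₀

reject H₀: no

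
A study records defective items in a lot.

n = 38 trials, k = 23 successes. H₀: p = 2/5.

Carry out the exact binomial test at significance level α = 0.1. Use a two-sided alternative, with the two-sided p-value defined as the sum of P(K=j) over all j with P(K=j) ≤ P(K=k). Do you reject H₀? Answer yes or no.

Exact binomial: n=38, k=23, p₀=2/5=0.4000
P(X=j) = C(n,j)·p₀^j·(1−p₀)^(n−j); p = Σ P(X=j) over j with P(X=j) ≤ P(X=23)
p-value (two-sided) = 0.01237
At α=0.1: p < α → reject H₀

reject H₀: yes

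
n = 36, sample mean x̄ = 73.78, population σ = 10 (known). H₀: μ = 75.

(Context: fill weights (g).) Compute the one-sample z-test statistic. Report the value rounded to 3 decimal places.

SE = σ/√n = 10/√36 = 1.6667
z = (x̄−μ₀)/SE = (73.78−75)/1.6667 = -0.7320

test statistic = -0.732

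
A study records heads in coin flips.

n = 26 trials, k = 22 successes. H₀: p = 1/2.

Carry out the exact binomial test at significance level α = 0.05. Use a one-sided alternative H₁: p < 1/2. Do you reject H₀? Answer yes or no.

reject H₀: no

Exact binomial: n=26, k=22, p₀=1/2=0.5000
P(X≤22) from Σ C(n,i)·p₀^i·(1−p₀)^(n−i)
p-value (one-sided, H₁ less) = 0.99996
At α=0.05: p ≥ α → fail to reject H₀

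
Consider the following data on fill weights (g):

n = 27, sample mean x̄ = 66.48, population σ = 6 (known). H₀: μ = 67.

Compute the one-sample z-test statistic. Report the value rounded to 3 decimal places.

SE = σ/√n = 6/√27 = 1.1547
z = (x̄−μ₀)/SE = (66.48−67)/1.1547 = -0.4503

test statistic = -0.450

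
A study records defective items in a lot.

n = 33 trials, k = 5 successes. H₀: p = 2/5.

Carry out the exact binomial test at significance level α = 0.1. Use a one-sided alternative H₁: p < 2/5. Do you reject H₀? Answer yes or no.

Exact binomial: n=33, k=5, p₀=2/5=0.4000
P(X≤5) from Σ C(n,i)·p₀^i·(1−p₀)^(n−i)
p-value (one-sided, H₁ less) = 0.00197
At α=0.1: p < α → reject H₀

reject H₀: yes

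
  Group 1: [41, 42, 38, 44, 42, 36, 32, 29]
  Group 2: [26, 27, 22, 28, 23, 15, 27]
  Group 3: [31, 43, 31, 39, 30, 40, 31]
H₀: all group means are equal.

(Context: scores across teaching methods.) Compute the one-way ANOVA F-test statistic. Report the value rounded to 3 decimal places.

Group means [38.00, 24.00, 35.00], grand mean 32.591
SSB = Σnᵢ(x̄ᵢ−x̄)² = 791.318; SSW = ΣΣ(x−x̄ᵢ)² = 500.000
MSB = 791.318/2 = 395.6591; MSW = 500.000/19 = 26.3158
F = MSB/MSW = 15.0350
df = (2, 19)

test statistic = 15.035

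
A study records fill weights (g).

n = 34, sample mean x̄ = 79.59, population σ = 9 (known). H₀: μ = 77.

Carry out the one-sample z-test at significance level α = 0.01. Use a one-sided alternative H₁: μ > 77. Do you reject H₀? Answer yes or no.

SE = σ/√n = 9/√34 = 1.5435
z = (x̄−μ₀)/SE = (79.59−77)/1.5435 = 1.6780
p-value (one-sided, H₁ greater) = 0.04667
At α=0.01: p ≥ α → fail to reject H₀

reject H₀: no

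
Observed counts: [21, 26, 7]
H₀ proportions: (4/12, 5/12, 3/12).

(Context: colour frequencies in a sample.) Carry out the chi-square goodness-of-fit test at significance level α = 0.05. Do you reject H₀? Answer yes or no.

reject H₀: no

n = 54; E_i = n·p_i = [18.00, 22.50, 13.50]
χ² = (21−18.00)²/18.00 + (26−22.50)²/22.50 + (7−13.50)²/13.50 = 4.1741
df = 2
p-value (upper-tail) = 0.12405
At α=0.05: p ≥ α → fail to reject H₀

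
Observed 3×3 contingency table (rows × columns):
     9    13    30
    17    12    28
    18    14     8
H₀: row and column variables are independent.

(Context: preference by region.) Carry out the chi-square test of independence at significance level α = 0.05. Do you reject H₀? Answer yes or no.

Row totals [52, 57, 40], col totals [44, 39, 66], n=149
χ² = (9−15.36)²/15.36 + (13−13.61)²/13.61 + (30−23.03)²/23.03 + (17−16.83)²/16.83 + (12−14.92)²/14.92 + (28−25.25)²/25.25 + (18−11.81)²/11.81 + (14−10.47)²/10.47 + (8−17.72)²/17.72 = 15.4000
df = 4
p-value (upper-tail) = 0.00394
At α=0.05: p < α → reject H₀

reject H₀: yes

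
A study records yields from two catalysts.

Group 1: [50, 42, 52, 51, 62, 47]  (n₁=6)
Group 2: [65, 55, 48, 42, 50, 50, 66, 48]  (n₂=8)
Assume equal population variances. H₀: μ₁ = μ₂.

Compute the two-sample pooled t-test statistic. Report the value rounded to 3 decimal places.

x̄₁=50.667, s₁=6.623, n₁=6
x̄₂=53.000, s₂=8.502, n₂=8
s_p² = [5·6.623² + 7·8.502²]/12 = 60.4444
SE = √(s_p²·(1/6+1/8)) = 4.1988
t = (50.667−53.000)/4.1988 = -0.5557
df = 12

test statistic = -0.556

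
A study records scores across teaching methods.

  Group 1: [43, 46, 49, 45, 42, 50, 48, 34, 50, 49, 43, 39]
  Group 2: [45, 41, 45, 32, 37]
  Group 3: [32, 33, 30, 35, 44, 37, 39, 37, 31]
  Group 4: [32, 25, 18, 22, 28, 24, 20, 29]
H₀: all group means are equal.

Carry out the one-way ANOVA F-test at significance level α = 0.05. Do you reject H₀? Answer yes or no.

reject H₀: yes

Group means [44.83, 40.00, 35.33, 24.75], grand mean 36.882
SSB = Σnᵢ(x̄ᵢ−x̄)² = 2006.363; SSW = ΣΣ(x−x̄ᵢ)² = 705.167
MSB = 2006.363/3 = 668.7876; MSW = 705.167/30 = 23.5056
F = MSB/MSW = 28.4523
df = (3, 30)
p-value (upper-tail) = 0.00000
At α=0.05: p < α → reject H₀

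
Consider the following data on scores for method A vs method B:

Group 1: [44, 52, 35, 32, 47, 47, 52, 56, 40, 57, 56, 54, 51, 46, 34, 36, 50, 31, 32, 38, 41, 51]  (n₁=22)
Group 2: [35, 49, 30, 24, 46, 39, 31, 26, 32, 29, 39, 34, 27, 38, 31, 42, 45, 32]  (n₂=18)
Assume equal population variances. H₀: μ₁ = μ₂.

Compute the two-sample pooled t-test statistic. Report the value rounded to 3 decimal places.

test statistic = 3.775

x̄₁=44.636, s₁=8.715, n₁=22
x̄₂=34.944, s₂=7.215, n₂=18
s_p² = [21·8.715² + 17·7.215²]/38 = 65.2641
SE = √(s_p²·(1/22+1/18)) = 2.5676
t = (44.636−34.944)/2.5676 = 3.7748
df = 38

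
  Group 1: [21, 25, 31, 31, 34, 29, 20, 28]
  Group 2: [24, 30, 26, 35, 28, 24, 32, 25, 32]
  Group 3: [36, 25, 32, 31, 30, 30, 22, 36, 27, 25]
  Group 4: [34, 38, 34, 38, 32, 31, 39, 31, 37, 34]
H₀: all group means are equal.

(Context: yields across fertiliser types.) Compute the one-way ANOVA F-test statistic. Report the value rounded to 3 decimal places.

test statistic = 5.870

Group means [27.38, 28.44, 29.40, 34.80], grand mean 30.189
SSB = Σnᵢ(x̄ᵢ−x̄)² = 309.578; SSW = ΣΣ(x−x̄ᵢ)² = 580.097
MSB = 309.578/3 = 103.1928; MSW = 580.097/33 = 17.5787
F = MSB/MSW = 5.8703
df = (3, 33)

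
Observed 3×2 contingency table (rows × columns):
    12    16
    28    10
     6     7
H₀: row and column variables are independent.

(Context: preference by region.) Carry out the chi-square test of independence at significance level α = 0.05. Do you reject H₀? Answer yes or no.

reject H₀: yes

Row totals [28, 38, 13], col totals [46, 33], n=79
χ² = (12−16.30)²/16.30 + (16−11.70)²/11.70 + (28−22.13)²/22.13 + (10−15.87)²/15.87 + (6−7.57)²/7.57 + (7−5.43)²/5.43 = 7.2312
df = 2
p-value (upper-tail) = 0.02690
At α=0.05: p < α → reject H₀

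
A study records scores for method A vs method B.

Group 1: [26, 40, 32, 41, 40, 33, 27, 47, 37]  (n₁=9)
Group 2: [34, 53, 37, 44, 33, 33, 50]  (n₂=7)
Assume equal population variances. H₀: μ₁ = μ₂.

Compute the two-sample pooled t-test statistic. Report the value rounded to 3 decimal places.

test statistic = -1.221

x̄₁=35.889, s₁=6.936, n₁=9
x̄₂=40.571, s₂=8.423, n₂=7
s_p² = [8·6.936² + 6·8.423²]/14 = 57.9002
SE = √(s_p²·(1/9+1/7)) = 3.8347
t = (35.889−40.571)/3.8347 = -1.2211
df = 14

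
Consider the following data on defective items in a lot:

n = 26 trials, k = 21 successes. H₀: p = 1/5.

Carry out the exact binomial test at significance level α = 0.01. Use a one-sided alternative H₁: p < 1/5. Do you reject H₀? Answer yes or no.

reject H₀: no

Exact binomial: n=26, k=21, p₀=1/5=0.2000
P(X≤21) from Σ C(n,i)·p₀^i·(1−p₀)^(n−i)
p-value (one-sided, H₁ less) = 1.00000
At α=0.01: p ≥ α → fail to reject H₀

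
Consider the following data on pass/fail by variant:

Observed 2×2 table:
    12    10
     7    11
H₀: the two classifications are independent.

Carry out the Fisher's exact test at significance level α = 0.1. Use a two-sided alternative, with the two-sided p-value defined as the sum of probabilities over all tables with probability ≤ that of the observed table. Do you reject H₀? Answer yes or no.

reject H₀: no

Margins: r₁=22, r₂=18, c₁=19, c₂=21, n=40
p_obs = C(22,12)·C(18,7)/C(40,19); sum pmf over tables with pmf ≤ p_obs
p-value (two-sided) = 0.35959
At α=0.1: p ≥ α → fail to reject H₀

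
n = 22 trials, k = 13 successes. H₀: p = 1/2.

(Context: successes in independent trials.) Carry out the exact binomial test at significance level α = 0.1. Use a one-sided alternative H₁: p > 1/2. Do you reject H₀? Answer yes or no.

reject H₀: no

Exact binomial: n=22, k=13, p₀=1/2=0.5000
P(X≥13) from Σ C(n,i)·p₀^i·(1−p₀)^(n−i)
p-value (one-sided, H₁ greater) = 0.26173
At α=0.1: p ≥ α → fail to reject H₀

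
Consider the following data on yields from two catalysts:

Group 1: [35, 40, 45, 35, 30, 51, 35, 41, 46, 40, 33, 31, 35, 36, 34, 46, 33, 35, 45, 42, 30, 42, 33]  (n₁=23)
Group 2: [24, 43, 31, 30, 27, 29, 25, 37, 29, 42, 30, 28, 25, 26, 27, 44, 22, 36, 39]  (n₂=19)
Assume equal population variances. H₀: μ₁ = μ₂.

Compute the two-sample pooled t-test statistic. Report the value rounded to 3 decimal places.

x̄₁=37.957, s₁=5.881, n₁=23
x̄₂=31.263, s₂=6.814, n₂=19
s_p² = [22·5.881² + 18·6.814²]/40 = 39.9160
SE = √(s_p²·(1/23+1/19)) = 1.9587
t = (37.957−31.263)/1.9587 = 3.4173
df = 40

test statistic = 3.417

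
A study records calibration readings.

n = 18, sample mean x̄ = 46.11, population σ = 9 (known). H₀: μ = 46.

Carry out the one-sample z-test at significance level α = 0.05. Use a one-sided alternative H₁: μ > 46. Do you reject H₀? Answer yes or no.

reject H₀: no

SE = σ/√n = 9/√18 = 2.1213
z = (x̄−μ₀)/SE = (46.11−46)/2.1213 = 0.0519
p-value (one-sided, H₁ greater) = 0.47932
At α=0.05: p ≥ α → fail to reject H₀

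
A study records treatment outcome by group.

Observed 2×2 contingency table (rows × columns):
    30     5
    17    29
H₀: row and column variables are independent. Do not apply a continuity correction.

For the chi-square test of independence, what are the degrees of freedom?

degrees of freedom = 1

df = (r−1)(c−1) = (2−1)·(2−1) = 1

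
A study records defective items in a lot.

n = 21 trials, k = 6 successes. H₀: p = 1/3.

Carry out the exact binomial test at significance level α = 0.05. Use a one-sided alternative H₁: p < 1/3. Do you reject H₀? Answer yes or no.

reject H₀: no

Exact binomial: n=21, k=6, p₀=1/3=0.3333
P(X≤6) from Σ C(n,i)·p₀^i·(1−p₀)^(n−i)
p-value (one-sided, H₁ less) = 0.41863
At α=0.05: p ≥ α → fail to reject H₀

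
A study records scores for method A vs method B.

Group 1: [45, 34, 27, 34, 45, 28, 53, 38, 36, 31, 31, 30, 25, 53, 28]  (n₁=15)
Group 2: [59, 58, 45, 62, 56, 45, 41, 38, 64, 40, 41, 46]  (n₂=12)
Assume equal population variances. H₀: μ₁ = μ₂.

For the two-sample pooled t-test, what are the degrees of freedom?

df = n₁ + n₂ − 2 = 15 + 12 − 2 = 25

degrees of freedom = 25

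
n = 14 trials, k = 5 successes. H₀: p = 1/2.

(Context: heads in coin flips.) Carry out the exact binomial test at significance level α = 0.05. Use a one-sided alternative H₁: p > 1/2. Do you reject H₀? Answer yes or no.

reject H₀: no

Exact binomial: n=14, k=5, p₀=1/2=0.5000
P(X≥5) from Σ C(n,i)·p₀^i·(1−p₀)^(n−i)
p-value (one-sided, H₁ greater) = 0.91022
At α=0.05: p ≥ α → fail to reject H₀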